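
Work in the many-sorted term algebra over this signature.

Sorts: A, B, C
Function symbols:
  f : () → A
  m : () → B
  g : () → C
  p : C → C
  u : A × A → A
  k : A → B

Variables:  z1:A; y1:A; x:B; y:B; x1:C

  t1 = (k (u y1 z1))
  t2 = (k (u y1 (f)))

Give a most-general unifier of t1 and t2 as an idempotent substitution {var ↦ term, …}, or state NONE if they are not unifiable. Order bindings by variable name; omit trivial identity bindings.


{z1 ↦ (f)}


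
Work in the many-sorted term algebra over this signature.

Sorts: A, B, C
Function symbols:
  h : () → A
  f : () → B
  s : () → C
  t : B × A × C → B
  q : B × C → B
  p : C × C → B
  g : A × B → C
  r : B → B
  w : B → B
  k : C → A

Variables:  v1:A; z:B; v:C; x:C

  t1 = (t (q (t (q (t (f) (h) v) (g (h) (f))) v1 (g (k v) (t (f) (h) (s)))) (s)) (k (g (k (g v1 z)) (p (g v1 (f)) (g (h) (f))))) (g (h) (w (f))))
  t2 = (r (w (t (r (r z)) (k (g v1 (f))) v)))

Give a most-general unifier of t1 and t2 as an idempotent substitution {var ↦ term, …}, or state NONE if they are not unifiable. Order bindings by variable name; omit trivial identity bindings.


head clash or occurs-check failure — not unifiable

NONE (not unifiable)


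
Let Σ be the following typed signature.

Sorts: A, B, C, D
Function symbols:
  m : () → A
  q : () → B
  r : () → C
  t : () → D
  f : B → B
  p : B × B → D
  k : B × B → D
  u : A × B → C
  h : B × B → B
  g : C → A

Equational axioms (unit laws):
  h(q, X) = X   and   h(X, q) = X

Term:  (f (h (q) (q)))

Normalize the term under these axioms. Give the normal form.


normal form = (f (q))

1. (f (h (q) (q)))  →  (f (q))


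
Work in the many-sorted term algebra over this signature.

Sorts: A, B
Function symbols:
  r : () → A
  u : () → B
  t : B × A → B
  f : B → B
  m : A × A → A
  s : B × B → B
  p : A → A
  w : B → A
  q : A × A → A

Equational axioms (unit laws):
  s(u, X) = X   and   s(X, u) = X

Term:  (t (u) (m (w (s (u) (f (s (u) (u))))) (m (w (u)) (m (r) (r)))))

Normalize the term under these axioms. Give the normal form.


1. (t (u) (m (w (s (u) (f (s (u) (u))))) (m (w (u)) (m (r) (r)))))  →  (t (u) (m (w (f (s (u) (u)))) (m (w (u)) (m (r) (r)))))
2. (t (u) (m (w (f (s (u) (u)))) (m (w (u)) (m (r) (r)))))  →  (t (u) (m (w (f (u))) (m (w (u)) (m (r) (r)))))

normal form = (t (u) (m (w (f (u))) (m (w (u)) (m (r) (r)))))


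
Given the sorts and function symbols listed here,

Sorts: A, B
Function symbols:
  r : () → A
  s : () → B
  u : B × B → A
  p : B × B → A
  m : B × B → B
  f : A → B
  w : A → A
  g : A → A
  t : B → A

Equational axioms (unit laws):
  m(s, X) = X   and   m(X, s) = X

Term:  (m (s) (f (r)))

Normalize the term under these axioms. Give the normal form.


1. (m (s) (f (r)))  →  (f (r))

normal form = (f (r))


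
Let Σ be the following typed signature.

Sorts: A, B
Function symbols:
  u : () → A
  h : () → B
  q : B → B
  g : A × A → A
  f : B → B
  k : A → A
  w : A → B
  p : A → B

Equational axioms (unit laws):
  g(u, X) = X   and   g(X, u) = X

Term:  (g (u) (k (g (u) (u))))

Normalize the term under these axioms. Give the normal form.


normal form = (k (u))

1. (g (u) (k (g (u) (u))))  →  (k (g (u) (u)))
2. (k (g (u) (u)))  →  (k (u))


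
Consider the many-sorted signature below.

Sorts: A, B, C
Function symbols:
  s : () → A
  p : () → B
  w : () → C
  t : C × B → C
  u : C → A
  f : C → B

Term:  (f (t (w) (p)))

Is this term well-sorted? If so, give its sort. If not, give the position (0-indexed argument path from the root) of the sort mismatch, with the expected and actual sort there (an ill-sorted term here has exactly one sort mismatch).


well-sorted; sort = B

    (w) : C
    (p) : B
  (t (w) (p)) : C
(f (t (w) (p))) : B


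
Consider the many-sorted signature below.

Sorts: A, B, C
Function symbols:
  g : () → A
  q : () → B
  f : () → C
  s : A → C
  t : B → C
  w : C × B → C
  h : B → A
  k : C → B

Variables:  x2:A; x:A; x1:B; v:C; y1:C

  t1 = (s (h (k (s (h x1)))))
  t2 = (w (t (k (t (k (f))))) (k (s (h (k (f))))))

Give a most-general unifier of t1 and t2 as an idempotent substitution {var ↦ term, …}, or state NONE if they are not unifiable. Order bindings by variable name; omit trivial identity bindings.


NONE (not unifiable)

head clash or occurs-check failure — not unifiable


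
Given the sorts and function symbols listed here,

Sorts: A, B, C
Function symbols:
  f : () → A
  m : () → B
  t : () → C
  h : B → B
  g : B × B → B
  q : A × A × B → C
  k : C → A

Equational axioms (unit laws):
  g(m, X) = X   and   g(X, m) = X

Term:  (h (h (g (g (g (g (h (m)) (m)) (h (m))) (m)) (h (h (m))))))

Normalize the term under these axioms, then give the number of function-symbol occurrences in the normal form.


1. (h (h (g (g (g (g (h (m)) (m)) (h (m))) (m)) (h (h (m))))))  →  (h (h (g (g (g (h (m)) (m)) (h (m))) (h (h (m))))))
2. (h (h (g (g (g (h (m)) (m)) (h (m))) (h (h (m))))))  →  (h (h (g (g (h (m)) (h (m))) (h (h (m))))))
normal form: (h (h (g (g (h (m)) (h (m))) (h (h (m))))))

size = 11


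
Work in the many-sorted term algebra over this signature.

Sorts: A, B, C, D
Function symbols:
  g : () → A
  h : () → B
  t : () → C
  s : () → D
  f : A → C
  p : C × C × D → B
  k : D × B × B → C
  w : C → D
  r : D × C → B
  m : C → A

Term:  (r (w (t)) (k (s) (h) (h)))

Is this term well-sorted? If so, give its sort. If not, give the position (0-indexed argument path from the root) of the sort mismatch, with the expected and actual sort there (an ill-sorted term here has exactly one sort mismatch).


well-sorted; sort = B

    (t) : C
  (w (t)) : D
    (s) : D
    (h) : B
    (h) : B
  (k (s) (h) (h)) : C
(r (w (t)) (k (s) (h) (h))) : B


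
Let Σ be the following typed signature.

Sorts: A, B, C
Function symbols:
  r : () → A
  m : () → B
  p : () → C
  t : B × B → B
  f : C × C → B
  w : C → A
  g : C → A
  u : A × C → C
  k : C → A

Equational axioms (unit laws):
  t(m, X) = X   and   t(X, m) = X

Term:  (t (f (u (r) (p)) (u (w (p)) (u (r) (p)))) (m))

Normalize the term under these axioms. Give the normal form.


1. (t (f (u (r) (p)) (u (w (p)) (u (r) (p)))) (m))  →  (f (u (r) (p)) (u (w (p)) (u (r) (p))))

normal form = (f (u (r) (p)) (u (w (p)) (u (r) (p))))


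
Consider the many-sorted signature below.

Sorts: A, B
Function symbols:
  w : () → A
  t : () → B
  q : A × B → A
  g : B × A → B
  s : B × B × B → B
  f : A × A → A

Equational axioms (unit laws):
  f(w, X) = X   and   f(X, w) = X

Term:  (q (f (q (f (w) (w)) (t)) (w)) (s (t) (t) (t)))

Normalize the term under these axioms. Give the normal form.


1. (q (f (q (f (w) (w)) (t)) (w)) (s (t) (t) (t)))  →  (q (q (f (w) (w)) (t)) (s (t) (t) (t)))
2. (q (q (f (w) (w)) (t)) (s (t) (t) (t)))  →  (q (q (w) (t)) (s (t) (t) (t)))

normal form = (q (q (w) (t)) (s (t) (t) (t)))


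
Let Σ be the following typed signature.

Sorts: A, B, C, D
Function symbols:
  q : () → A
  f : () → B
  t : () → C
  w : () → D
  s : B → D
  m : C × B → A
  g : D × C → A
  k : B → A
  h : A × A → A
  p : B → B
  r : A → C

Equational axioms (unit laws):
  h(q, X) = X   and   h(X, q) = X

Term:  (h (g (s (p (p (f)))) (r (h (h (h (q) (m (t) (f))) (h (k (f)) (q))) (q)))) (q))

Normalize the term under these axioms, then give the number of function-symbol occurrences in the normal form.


size = 12

1. (h (g (s (p (p (f)))) (r (h (h (h (q) (m (t) (f))) (h (k (f)) (q))) (q)))) (q))  →  (g (s (p (p (f)))) (r (h (h (h (q) (m (t) (f))) (h (k (f)) (q))) (q))))
2. (g (s (p (p (f)))) (r (h (h (h (q) (m (t) (f))) (h (k (f)) (q))) (q))))  →  (g (s (p (p (f)))) (r (h (h (q) (m (t) (f))) (h (k (f)) (q)))))
3. (g (s (p (p (f)))) (r (h (h (q) (m (t) (f))) (h (k (f)) (q)))))  →  (g (s (p (p (f)))) (r (h (m (t) (f)) (h (k (f)) (q)))))
4. (g (s (p (p (f)))) (r (h (m (t) (f)) (h (k (f)) (q)))))  →  (g (s (p (p (f)))) (r (h (m (t) (f)) (k (f)))))
normal form: (g (s (p (p (f)))) (r (h (m (t) (f)) (k (f)))))


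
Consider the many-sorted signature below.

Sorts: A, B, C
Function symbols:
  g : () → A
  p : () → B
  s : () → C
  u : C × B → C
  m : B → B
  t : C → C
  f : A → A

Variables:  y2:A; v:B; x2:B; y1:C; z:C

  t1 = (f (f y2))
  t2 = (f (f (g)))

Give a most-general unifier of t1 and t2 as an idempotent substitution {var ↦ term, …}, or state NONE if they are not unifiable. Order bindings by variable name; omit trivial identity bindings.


{y2 ↦ (g)}


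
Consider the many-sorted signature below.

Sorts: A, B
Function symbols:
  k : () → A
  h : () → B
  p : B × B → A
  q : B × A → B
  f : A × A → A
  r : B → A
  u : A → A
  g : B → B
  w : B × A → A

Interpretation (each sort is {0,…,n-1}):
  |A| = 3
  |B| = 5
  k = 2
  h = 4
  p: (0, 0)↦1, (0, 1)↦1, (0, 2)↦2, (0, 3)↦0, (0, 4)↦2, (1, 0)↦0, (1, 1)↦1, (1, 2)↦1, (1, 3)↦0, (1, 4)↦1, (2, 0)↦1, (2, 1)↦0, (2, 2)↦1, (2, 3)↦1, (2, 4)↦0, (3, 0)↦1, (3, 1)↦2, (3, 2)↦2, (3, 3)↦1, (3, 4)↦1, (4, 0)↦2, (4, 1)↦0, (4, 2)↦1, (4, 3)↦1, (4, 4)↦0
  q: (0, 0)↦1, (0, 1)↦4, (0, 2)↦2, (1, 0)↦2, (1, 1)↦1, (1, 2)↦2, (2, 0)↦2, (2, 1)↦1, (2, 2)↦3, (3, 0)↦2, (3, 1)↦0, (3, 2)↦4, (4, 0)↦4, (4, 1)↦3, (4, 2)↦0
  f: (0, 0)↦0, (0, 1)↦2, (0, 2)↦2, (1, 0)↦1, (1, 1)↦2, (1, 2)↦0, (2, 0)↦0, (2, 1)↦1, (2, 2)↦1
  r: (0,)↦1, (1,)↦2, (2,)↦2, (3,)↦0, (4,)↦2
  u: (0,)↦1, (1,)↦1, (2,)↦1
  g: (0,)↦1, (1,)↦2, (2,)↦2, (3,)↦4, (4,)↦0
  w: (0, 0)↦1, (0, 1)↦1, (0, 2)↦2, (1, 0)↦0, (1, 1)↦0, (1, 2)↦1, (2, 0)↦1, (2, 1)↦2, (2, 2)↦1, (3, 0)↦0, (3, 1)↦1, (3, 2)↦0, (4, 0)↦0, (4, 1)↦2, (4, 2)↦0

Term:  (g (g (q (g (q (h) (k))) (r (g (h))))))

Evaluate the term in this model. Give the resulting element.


value = 2

  h = 4
  k = 2
  (q (h) (k)) = q(4, 2) = 0
  (g (q (h) (k))) = g(0,) = 1
  h = 4
  (g (h)) = g(4,) = 0
  (r (g (h))) = r(0,) = 1
  (q (g (q (h) (k))) (r (g (h)))) = q(1, 1) = 1
  (g (q (g (q (h) (k))) (r (g (h))))) = g(1,) = 2
  (g (g (q (g (q (h) (k))) (r (g (h)))))) = g(2,) = 2


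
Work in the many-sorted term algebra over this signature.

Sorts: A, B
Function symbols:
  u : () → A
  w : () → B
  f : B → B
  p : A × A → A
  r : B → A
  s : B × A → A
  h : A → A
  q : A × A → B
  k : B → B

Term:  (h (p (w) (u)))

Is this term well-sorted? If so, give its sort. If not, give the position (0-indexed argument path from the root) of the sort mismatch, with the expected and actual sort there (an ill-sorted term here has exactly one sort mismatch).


    (w) : B
    (u) : A
  (p (w) (u)) : ✗ arg 0 at [0, 0] has sort B, expected A

ill-sorted at position [0, 0]: expected A, got B


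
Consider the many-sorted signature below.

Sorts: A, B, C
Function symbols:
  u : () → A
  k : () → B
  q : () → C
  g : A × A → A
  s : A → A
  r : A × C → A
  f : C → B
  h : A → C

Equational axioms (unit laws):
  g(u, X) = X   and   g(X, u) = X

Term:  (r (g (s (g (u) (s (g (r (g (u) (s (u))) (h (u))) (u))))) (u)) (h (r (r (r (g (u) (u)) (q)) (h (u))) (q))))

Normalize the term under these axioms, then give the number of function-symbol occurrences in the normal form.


size = 17

1. (r (g (s (g (u) (s (g (r (g (u) (s (u))) (h (u))) (u))))) (u)) (h (r (r (r (g (u) (u)) (q)) (h (u))) (q))))  →  (r (s (g (u) (s (g (r (g (u) (s (u))) (h (u))) (u))))) (h (r (r (r (g (u) (u)) (q)) (h (u))) (q))))
2. (r (s (g (u) (s (g (r (g (u) (s (u))) (h (u))) (u))))) (h (r (r (r (g (u) (u)) (q)) (h (u))) (q))))  →  (r (s (s (g (r (g (u) (s (u))) (h (u))) (u)))) (h (r (r (r (g (u) (u)) (q)) (h (u))) (q))))
3. (r (s (s (g (r (g (u) (s (u))) (h (u))) (u)))) (h (r (r (r (g (u) (u)) (q)) (h (u))) (q))))  →  (r (s (s (r (g (u) (s (u))) (h (u))))) (h (r (r (r (g (u) (u)) (q)) (h (u))) (q))))
4. (r (s (s (r (g (u) (s (u))) (h (u))))) (h (r (r (r (g (u) (u)) (q)) (h (u))) (q))))  →  (r (s (s (r (s (u)) (h (u))))) (h (r (r (r (g (u) (u)) (q)) (h (u))) (q))))
5. (r (s (s (r (s (u)) (h (u))))) (h (r (r (r (g (u) (u)) (q)) (h (u))) (q))))  →  (r (s (s (r (s (u)) (h (u))))) (h (r (r (r (u) (q)) (h (u))) (q))))
normal form: (r (s (s (r (s (u)) (h (u))))) (h (r (r (r (u) (q)) (h (u))) (q))))


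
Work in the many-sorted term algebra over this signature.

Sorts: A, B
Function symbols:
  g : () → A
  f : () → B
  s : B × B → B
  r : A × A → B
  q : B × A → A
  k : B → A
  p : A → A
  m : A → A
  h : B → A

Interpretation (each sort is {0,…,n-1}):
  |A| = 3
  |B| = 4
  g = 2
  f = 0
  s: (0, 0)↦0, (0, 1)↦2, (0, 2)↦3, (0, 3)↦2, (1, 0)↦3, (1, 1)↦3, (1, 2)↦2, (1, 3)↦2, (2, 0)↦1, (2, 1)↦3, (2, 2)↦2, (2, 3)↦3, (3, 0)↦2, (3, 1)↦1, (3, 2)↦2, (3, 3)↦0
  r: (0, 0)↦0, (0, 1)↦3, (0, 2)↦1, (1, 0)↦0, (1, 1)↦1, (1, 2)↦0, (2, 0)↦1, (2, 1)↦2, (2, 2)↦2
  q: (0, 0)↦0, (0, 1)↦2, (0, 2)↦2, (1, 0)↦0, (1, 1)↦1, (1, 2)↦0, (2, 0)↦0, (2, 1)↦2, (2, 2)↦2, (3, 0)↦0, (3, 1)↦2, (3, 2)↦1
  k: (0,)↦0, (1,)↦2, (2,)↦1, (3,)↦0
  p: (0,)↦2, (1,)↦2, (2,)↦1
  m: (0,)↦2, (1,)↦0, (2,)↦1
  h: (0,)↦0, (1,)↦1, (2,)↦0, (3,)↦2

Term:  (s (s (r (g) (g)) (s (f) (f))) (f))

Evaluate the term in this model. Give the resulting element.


value = 3

  g = 2
  g = 2
  (r (g) (g)) = r(2, 2) = 2
  f = 0
  f = 0
  (s (f) (f)) = s(0, 0) = 0
  (s (r (g) (g)) (s (f) (f))) = s(2, 0) = 1
  f = 0
  (s (s (r (g) (g)) (s (f) (f))) (f)) = s(1, 0) = 3


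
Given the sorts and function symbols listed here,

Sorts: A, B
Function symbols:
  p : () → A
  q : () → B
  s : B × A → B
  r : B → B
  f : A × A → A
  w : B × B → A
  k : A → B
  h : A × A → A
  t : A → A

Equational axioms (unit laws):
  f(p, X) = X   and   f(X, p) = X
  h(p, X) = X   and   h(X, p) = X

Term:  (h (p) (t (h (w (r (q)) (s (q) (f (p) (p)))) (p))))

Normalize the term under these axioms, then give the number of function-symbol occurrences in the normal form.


size = 7

1. (h (p) (t (h (w (r (q)) (s (q) (f (p) (p)))) (p))))  →  (t (h (w (r (q)) (s (q) (f (p) (p)))) (p)))
2. (t (h (w (r (q)) (s (q) (f (p) (p)))) (p)))  →  (t (w (r (q)) (s (q) (f (p) (p)))))
3. (t (w (r (q)) (s (q) (f (p) (p)))))  →  (t (w (r (q)) (s (q) (p))))
normal form: (t (w (r (q)) (s (q) (p))))


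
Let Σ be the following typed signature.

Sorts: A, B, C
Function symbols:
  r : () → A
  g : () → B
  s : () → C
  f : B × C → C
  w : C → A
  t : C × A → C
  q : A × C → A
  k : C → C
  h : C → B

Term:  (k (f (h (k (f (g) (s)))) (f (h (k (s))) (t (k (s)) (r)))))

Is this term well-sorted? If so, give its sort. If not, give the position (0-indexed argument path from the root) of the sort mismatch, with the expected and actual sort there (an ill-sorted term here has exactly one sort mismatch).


well-sorted; sort = C

          (g) : B
          (s) : C
        (f (g) (s)) : C
      (k (f (g) (s))) : C
    (h (k (f (g) (s)))) : B
          (s) : C
        (k (s)) : C
      (h (k (s))) : B
          (s) : C
        (k (s)) : C
        (r) : A
      (t (k (s)) (r)) : C
    (f (h (k (s))) (t (k (s)) (r))) : C
  (f (h (k (f (g) (s)))) (f (h (k (s))) (t (k (s)) (r)))) : C
(k (f (h (k (f (g) (s)))) (f (h (k (s))) (t (k (s)) (r))))) : C


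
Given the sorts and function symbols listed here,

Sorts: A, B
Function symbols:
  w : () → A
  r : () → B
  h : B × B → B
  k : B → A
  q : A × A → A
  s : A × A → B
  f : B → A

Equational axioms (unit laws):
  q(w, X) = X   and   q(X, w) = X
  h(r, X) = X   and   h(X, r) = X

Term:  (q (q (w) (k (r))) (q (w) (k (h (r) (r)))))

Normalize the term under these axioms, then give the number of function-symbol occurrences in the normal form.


1. (q (q (w) (k (r))) (q (w) (k (h (r) (r)))))  →  (q (k (r)) (q (w) (k (h (r) (r)))))
2. (q (k (r)) (q (w) (k (h (r) (r)))))  →  (q (k (r)) (k (h (r) (r))))
3. (q (k (r)) (k (h (r) (r))))  →  (q (k (r)) (k (r)))
normal form: (q (k (r)) (k (r)))

size = 5


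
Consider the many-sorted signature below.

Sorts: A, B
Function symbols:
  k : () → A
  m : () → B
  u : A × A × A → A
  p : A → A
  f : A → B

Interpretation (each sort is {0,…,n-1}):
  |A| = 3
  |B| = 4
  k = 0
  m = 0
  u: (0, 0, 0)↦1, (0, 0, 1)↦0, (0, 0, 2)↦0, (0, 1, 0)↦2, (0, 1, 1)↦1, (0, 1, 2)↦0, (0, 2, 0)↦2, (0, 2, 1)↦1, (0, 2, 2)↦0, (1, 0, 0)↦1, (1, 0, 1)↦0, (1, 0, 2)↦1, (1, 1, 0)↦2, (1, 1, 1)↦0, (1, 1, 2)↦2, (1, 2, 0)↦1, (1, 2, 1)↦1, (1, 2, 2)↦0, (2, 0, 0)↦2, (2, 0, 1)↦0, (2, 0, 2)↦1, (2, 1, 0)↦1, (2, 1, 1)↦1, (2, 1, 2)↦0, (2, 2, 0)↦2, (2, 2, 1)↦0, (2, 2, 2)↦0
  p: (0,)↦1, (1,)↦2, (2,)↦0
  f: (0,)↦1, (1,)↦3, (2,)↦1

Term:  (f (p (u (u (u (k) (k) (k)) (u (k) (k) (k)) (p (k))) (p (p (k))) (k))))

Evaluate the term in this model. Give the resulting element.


  k = 0
  k = 0
  k = 0
  (u (k) (k) (k)) = u(0, 0, 0) = 1
  k = 0
  k = 0
  k = 0
  (u (k) (k) (k)) = u(0, 0, 0) = 1
  k = 0
  (p (k)) = p(0,) = 1
  (u (u (k) (k) (k)) (u (k) (k) (k)) (p (k))) = u(1, 1, 1) = 0
  k = 0
  (p (k)) = p(0,) = 1
  (p (p (k))) = p(1,) = 2
  k = 0
  (u (u (u (k) (k) (k)) (u (k) (k) (k)) (p (k))) (p (p (k))) (k)) = u(0, 2, 0) = 2
  (p (u (u (u (k) (k) (k)) (u (k) (k) (k)) (p (k))) (p (p (k))) (k))) = p(2,) = 0
  (f (p (u (u (u (k) (k) (k)) (u (k) (k) (k)) (p (k))) (p (p (k))) (k)))) = f(0,) = 1

value = 1


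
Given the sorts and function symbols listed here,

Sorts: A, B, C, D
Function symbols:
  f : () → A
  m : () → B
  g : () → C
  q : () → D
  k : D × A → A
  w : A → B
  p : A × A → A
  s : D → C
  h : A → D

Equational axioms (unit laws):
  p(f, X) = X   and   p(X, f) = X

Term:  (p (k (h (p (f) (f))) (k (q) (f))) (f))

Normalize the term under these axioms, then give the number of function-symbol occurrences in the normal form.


1. (p (k (h (p (f) (f))) (k (q) (f))) (f))  →  (k (h (p (f) (f))) (k (q) (f)))
2. (k (h (p (f) (f))) (k (q) (f)))  →  (k (h (f)) (k (q) (f)))
normal form: (k (h (f)) (k (q) (f)))

size = 6


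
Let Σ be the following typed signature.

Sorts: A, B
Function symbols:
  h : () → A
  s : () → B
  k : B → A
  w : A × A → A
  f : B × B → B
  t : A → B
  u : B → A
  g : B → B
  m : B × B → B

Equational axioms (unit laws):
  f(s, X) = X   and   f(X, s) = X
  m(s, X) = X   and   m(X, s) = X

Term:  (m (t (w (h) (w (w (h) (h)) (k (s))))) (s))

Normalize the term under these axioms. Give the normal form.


1. (m (t (w (h) (w (w (h) (h)) (k (s))))) (s))  →  (t (w (h) (w (w (h) (h)) (k (s)))))

normal form = (t (w (h) (w (w (h) (h)) (k (s)))))


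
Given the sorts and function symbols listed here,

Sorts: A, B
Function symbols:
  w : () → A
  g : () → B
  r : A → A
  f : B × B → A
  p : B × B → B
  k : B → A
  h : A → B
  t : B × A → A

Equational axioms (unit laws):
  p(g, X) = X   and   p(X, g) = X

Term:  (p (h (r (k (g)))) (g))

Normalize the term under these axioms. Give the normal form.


1. (p (h (r (k (g)))) (g))  →  (h (r (k (g))))

normal form = (h (r (k (g))))


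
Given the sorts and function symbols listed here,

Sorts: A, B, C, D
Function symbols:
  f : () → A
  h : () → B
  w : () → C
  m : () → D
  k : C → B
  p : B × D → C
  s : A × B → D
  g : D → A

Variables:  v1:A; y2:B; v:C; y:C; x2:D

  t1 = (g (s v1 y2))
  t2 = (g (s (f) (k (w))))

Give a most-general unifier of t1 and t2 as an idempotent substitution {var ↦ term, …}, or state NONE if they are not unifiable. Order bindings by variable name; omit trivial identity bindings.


{v1 ↦ (f), y2 ↦ (k (w))}


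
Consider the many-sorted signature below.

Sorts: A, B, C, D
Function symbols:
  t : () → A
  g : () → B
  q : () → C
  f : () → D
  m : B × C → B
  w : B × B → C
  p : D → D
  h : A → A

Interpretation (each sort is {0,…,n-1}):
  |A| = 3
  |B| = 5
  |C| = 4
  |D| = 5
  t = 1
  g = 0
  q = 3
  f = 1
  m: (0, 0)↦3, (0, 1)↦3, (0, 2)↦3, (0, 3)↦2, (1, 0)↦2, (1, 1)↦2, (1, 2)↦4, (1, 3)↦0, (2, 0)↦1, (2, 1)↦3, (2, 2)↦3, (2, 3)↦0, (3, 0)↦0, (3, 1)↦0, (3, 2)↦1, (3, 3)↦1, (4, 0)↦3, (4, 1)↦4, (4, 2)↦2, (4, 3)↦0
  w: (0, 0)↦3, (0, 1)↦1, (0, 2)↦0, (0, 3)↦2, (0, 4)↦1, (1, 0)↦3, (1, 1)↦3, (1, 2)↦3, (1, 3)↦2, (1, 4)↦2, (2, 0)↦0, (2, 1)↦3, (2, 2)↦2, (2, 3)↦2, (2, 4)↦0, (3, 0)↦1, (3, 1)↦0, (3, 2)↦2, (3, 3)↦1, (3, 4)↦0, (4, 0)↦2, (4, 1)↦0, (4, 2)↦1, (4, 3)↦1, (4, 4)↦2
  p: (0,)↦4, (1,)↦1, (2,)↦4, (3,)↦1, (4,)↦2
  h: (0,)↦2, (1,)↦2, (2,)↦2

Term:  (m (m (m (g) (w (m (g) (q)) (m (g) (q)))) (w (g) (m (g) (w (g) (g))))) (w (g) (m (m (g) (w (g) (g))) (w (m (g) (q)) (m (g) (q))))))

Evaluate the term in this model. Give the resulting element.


  g = 0
  g = 0
  q = 3
  (m (g) (q)) = m(0, 3) = 2
  g = 0
  q = 3
  (m (g) (q)) = m(0, 3) = 2
  (w (m (g) (q)) (m (g) (q))) = w(2, 2) = 2
  (m (g) (w (m (g) (q)) (m (g) (q)))) = m(0, 2) = 3
  g = 0
  g = 0
  g = 0
  g = 0
  (w (g) (g)) = w(0, 0) = 3
  (m (g) (w (g) (g))) = m(0, 3) = 2
  (w (g) (m (g) (w (g) (g)))) = w(0, 2) = 0
  (m (m (g) (w (m (g) (q)) (m (g) (q)))) (w (g) (m (g) (w (g) (g))))) = m(3, 0) = 0
  g = 0
  g = 0
  g = 0
  g = 0
  (w (g) (g)) = w(0, 0) = 3
  (m (g) (w (g) (g))) = m(0, 3) = 2
  g = 0
  q = 3
  (m (g) (q)) = m(0, 3) = 2
  g = 0
  q = 3
  (m (g) (q)) = m(0, 3) = 2
  (w (m (g) (q)) (m (g) (q))) = w(2, 2) = 2
  (m (m (g) (w (g) (g))) (w (m (g) (q)) (m (g) (q)))) = m(2, 2) = 3
  (w (g) (m (m (g) (w (g) (g))) (w (m (g) (q)) (m (g) (q))))) = w(0, 3) = 2
  (m (m (m (g) (w (m (g) (q)) (m (g) (q)))) (w (g) (m (g) (w (g) (g))))) (w (g) (m (m (g) (w (g) (g))) (w (m (g) (q)) (m (g) (q)))))) = m(0, 2) = 3

value = 3


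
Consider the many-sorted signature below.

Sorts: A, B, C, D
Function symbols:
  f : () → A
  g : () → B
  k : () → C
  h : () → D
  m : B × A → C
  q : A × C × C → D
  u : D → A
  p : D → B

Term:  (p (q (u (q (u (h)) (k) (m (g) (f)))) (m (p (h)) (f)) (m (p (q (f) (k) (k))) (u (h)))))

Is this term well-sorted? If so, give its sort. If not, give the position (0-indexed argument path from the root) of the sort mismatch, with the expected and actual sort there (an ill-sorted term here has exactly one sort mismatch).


well-sorted; sort = B

          (h) : D
        (u (h)) : A
        (k) : C
          (g) : B
          (f) : A
        (m (g) (f)) : C
      (q (u (h)) (k) (m (g) (f))) : D
    (u (q (u (h)) (k) (m (g) (f)))) : A
        (h) : D
      (p (h)) : B
      (f) : A
    (m (p (h)) (f)) : C
          (f) : A
          (k) : C
          (k) : C
        (q (f) (k) (k)) : D
      (p (q (f) (k) (k))) : B
        (h) : D
      (u (h)) : A
    (m (p (q (f) (k) (k))) (u (h))) : C
  (q (u (q (u (h)) (k) (m (g) (f)))) (m (p (h)) (f)) (m (p (q (f) (k) (k))) (u (h)))) : D
(p (q (u (q (u (h)) (k) (m (g) (f)))) (m (p (h)) (f)) (m (p (q (f) (k) (k))) (u (h))))) : B


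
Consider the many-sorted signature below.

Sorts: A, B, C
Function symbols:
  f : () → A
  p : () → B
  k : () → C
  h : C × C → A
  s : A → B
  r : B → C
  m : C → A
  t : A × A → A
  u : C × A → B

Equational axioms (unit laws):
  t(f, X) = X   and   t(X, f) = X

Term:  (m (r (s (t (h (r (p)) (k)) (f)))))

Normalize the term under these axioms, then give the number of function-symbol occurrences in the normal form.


size = 7

1. (m (r (s (t (h (r (p)) (k)) (f)))))  →  (m (r (s (h (r (p)) (k)))))
normal form: (m (r (s (h (r (p)) (k)))))


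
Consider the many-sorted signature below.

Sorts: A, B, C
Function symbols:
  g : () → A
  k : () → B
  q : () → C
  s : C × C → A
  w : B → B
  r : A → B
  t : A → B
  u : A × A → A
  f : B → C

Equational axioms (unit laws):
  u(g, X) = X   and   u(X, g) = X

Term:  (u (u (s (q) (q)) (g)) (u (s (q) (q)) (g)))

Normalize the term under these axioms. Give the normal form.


1. (u (u (s (q) (q)) (g)) (u (s (q) (q)) (g)))  →  (u (s (q) (q)) (u (s (q) (q)) (g)))
2. (u (s (q) (q)) (u (s (q) (q)) (g)))  →  (u (s (q) (q)) (s (q) (q)))

normal form = (u (s (q) (q)) (s (q) (q)))


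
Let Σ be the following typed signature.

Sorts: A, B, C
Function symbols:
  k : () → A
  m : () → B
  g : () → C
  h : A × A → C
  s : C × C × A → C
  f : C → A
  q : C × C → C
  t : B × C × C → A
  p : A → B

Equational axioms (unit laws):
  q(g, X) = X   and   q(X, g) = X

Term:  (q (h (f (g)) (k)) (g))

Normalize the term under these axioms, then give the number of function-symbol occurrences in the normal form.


size = 4

1. (q (h (f (g)) (k)) (g))  →  (h (f (g)) (k))
normal form: (h (f (g)) (k))


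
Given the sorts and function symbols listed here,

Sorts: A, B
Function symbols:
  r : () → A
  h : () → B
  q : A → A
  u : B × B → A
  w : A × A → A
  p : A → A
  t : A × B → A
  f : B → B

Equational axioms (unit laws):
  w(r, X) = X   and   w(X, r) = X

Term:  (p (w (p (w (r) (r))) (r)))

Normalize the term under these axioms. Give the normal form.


normal form = (p (p (r)))

1. (p (w (p (w (r) (r))) (r)))  →  (p (p (w (r) (r))))
2. (p (p (w (r) (r))))  →  (p (p (r)))


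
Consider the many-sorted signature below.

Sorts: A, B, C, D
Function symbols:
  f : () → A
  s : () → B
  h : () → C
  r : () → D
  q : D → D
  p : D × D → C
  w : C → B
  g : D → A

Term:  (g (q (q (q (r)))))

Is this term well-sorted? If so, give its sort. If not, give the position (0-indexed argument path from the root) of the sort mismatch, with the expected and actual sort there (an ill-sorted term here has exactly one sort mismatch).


        (r) : D
      (q (r)) : D
    (q (q (r))) : D
  (q (q (q (r)))) : D
(g (q (q (q (r))))) : A

well-sorted; sort = A


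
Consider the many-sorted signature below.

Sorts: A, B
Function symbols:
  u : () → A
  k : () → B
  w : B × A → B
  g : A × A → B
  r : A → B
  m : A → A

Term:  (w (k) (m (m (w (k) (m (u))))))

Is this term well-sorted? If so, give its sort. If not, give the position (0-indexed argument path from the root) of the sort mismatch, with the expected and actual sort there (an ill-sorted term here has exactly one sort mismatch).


ill-sorted at position [1, 0, 0]: expected A, got B

  (k) : B
        (k) : B
          (u) : A
        (m (u)) : A
      (w (k) (m (u))) : B
    (m (w (k) (m (u)))) : ✗ arg 0 at [1, 0, 0] has sort B, expected A


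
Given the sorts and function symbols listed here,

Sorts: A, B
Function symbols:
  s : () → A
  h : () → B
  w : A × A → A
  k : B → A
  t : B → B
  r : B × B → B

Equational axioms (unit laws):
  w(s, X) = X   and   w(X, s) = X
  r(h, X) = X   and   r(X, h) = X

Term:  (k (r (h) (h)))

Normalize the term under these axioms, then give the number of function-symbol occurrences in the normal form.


1. (k (r (h) (h)))  →  (k (h))
normal form: (k (h))

size = 2


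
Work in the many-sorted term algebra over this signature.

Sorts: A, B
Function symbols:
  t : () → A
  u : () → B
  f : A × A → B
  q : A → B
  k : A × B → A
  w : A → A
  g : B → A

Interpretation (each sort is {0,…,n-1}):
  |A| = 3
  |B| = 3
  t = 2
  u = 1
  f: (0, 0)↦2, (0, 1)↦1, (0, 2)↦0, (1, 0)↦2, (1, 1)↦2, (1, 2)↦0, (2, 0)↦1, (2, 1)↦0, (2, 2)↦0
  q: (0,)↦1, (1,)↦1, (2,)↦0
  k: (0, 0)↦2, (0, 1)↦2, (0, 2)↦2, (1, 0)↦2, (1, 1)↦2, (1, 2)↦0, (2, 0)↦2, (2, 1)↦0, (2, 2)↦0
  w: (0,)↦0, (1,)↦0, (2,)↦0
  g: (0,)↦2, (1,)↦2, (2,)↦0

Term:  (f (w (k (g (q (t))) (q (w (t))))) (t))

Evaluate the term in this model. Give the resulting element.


value = 0

  t = 2
  (q (t)) = q(2,) = 0
  (g (q (t))) = g(0,) = 2
  t = 2
  (w (t)) = w(2,) = 0
  (q (w (t))) = q(0,) = 1
  (k (g (q (t))) (q (w (t)))) = k(2, 1) = 0
  (w (k (g (q (t))) (q (w (t))))) = w(0,) = 0
  t = 2
  (f (w (k (g (q (t))) (q (w (t))))) (t)) = f(0, 2) = 0


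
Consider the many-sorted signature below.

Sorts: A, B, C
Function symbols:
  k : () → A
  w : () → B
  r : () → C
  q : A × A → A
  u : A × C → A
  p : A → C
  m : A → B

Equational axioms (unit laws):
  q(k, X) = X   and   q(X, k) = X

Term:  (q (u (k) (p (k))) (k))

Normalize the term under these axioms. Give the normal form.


normal form = (u (k) (p (k)))

1. (q (u (k) (p (k))) (k))  →  (u (k) (p (k)))


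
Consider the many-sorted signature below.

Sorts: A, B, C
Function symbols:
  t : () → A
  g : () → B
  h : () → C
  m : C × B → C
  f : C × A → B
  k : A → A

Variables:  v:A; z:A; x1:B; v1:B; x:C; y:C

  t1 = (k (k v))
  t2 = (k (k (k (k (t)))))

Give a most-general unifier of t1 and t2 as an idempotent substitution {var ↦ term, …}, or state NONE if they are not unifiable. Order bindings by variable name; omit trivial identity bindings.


{v ↦ (k (k (t)))}


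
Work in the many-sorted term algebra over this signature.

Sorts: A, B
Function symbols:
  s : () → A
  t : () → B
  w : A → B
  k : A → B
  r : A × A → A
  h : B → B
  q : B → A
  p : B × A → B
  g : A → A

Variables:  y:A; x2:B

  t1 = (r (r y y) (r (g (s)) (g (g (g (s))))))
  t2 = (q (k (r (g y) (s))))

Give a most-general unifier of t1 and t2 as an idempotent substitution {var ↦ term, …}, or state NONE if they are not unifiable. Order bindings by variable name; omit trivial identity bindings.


NONE (not unifiable)

head clash or occurs-check failure — not unifiable


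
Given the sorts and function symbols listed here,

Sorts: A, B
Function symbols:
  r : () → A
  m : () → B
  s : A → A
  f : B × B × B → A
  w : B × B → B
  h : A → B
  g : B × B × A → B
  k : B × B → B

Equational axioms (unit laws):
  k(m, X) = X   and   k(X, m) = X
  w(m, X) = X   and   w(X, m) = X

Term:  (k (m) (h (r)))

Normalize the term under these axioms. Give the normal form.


normal form = (h (r))

1. (k (m) (h (r)))  →  (h (r))


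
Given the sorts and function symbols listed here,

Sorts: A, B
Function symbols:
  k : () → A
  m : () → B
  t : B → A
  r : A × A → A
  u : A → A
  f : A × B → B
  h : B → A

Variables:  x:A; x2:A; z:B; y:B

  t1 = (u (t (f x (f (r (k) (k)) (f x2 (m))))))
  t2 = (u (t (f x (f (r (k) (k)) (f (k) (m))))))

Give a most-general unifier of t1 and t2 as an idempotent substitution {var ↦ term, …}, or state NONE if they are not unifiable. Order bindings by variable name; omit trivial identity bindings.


{x2 ↦ (k)}


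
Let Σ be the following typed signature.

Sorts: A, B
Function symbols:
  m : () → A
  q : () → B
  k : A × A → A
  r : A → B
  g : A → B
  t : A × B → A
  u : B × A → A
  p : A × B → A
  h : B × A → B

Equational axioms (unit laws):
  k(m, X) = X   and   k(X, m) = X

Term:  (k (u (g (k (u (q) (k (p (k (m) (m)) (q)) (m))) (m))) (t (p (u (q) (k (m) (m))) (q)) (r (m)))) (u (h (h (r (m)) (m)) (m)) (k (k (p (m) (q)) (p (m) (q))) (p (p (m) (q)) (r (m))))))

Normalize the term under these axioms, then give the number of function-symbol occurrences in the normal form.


size = 37

1. (k (u (g (k (u (q) (k (p (k (m) (m)) (q)) (m))) (m))) (t (p (u (q) (k (m) (m))) (q)) (r (m)))) (u (h (h (r (m)) (m)) (m)) (k (k (p (m) (q)) (p (m) (q))) (p (p (m) (q)) (r (m))))))  →  (k (u (g (u (q) (k (p (k (m) (m)) (q)) (m)))) (t (p (u (q) (k (m) (m))) (q)) (r (m)))) (u (h (h (r (m)) (m)) (m)) (k (k (p (m) (q)) (p (m) (q))) (p (p (m) (q)) (r (m))))))
2. (k (u (g (u (q) (k (p (k (m) (m)) (q)) (m)))) (t (p (u (q) (k (m) (m))) (q)) (r (m)))) (u (h (h (r (m)) (m)) (m)) (k (k (p (m) (q)) (p (m) (q))) (p (p (m) (q)) (r (m))))))  →  (k (u (g (u (q) (p (k (m) (m)) (q)))) (t (p (u (q) (k (m) (m))) (q)) (r (m)))) (u (h (h (r (m)) (m)) (m)) (k (k (p (m) (q)) (p (m) (q))) (p (p (m) (q)) (r (m))))))
3. (k (u (g (u (q) (p (k (m) (m)) (q)))) (t (p (u (q) (k (m) (m))) (q)) (r (m)))) (u (h (h (r (m)) (m)) (m)) (k (k (p (m) (q)) (p (m) (q))) (p (p (m) (q)) (r (m))))))  →  (k (u (g (u (q) (p (m) (q)))) (t (p (u (q) (k (m) (m))) (q)) (r (m)))) (u (h (h (r (m)) (m)) (m)) (k (k (p (m) (q)) (p (m) (q))) (p (p (m) (q)) (r (m))))))
4. (k (u (g (u (q) (p (m) (q)))) (t (p (u (q) (k (m) (m))) (q)) (r (m)))) (u (h (h (r (m)) (m)) (m)) (k (k (p (m) (q)) (p (m) (q))) (p (p (m) (q)) (r (m))))))  →  (k (u (g (u (q) (p (m) (q)))) (t (p (u (q) (m)) (q)) (r (m)))) (u (h (h (r (m)) (m)) (m)) (k (k (p (m) (q)) (p (m) (q))) (p (p (m) (q)) (r (m))))))
normal form: (k (u (g (u (q) (p (m) (q)))) (t (p (u (q) (m)) (q)) (r (m)))) (u (h (h (r (m)) (m)) (m)) (k (k (p (m) (q)) (p (m) (q))) (p (p (m) (q)) (r (m))))))


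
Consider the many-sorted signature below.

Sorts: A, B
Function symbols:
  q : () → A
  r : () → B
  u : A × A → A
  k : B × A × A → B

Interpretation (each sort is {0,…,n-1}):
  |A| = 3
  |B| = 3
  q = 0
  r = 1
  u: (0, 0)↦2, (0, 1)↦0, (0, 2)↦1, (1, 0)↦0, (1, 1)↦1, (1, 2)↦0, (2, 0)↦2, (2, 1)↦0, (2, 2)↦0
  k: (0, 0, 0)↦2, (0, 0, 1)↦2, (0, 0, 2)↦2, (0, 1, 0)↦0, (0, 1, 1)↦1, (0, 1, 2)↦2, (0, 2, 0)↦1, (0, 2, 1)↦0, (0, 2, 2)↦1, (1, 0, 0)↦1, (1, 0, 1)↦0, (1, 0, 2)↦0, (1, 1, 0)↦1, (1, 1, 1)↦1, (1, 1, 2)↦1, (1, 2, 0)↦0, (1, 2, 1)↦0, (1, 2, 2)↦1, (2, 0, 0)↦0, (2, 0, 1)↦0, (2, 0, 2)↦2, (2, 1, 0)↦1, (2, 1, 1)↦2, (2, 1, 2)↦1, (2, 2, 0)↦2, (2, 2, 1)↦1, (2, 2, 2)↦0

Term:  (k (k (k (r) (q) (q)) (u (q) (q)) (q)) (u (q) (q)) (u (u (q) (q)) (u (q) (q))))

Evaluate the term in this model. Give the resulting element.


  r = 1
  q = 0
  q = 0
  (k (r) (q) (q)) = k(1, 0, 0) = 1
  q = 0
  q = 0
  (u (q) (q)) = u(0, 0) = 2
  q = 0
  (k (k (r) (q) (q)) (u (q) (q)) (q)) = k(1, 2, 0) = 0
  q = 0
  q = 0
  (u (q) (q)) = u(0, 0) = 2
  q = 0
  q = 0
  (u (q) (q)) = u(0, 0) = 2
  q = 0
  q = 0
  (u (q) (q)) = u(0, 0) = 2
  (u (u (q) (q)) (u (q) (q))) = u(2, 2) = 0
  (k (k (k (r) (q) (q)) (u (q) (q)) (q)) (u (q) (q)) (u (u (q) (q)) (u (q) (q)))) = k(0, 2, 0) = 1

value = 1


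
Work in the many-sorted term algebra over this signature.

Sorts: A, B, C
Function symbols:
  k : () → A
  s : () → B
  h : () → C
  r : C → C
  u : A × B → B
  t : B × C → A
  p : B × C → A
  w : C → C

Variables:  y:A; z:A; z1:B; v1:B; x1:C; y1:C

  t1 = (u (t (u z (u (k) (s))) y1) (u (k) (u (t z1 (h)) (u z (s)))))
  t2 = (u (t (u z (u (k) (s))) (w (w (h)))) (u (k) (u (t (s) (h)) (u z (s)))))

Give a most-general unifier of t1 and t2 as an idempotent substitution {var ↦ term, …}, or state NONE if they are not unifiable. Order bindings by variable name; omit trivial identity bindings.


{y1 ↦ (w (w (h))), z1 ↦ (s)}


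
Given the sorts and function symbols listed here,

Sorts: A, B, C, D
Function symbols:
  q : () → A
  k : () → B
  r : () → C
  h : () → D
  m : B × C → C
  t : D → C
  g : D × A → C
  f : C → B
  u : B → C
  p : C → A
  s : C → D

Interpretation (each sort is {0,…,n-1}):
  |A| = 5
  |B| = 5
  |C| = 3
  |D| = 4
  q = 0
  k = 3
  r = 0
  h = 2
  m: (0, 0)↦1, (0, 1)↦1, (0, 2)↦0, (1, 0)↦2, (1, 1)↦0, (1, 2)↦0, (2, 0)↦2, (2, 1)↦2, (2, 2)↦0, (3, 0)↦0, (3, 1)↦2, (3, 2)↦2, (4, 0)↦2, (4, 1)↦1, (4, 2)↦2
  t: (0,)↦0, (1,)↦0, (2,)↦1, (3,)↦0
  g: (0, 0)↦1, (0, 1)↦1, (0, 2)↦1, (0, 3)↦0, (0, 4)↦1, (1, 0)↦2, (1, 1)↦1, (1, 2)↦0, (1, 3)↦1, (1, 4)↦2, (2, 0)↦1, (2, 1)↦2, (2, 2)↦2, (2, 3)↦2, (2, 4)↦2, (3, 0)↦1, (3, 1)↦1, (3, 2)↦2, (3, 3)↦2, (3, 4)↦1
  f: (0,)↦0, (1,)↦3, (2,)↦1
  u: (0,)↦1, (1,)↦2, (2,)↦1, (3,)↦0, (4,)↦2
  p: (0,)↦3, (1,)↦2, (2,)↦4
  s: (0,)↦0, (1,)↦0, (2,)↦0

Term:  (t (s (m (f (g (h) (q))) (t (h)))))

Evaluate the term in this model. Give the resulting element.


  h = 2
  q = 0
  (g (h) (q)) = g(2, 0) = 1
  (f (g (h) (q))) = f(1,) = 3
  h = 2
  (t (h)) = t(2,) = 1
  (m (f (g (h) (q))) (t (h))) = m(3, 1) = 2
  (s (m (f (g (h) (q))) (t (h)))) = s(2,) = 0
  (t (s (m (f (g (h) (q))) (t (h))))) = t(0,) = 0

value = 0


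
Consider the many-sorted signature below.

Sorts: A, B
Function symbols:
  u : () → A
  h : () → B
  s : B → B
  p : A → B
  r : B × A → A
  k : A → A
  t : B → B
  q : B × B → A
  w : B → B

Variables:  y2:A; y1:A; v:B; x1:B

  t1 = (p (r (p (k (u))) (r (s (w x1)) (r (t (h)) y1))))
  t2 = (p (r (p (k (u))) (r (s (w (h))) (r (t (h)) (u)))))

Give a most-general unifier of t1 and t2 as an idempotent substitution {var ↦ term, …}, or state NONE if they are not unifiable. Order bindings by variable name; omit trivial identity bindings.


{x1 ↦ (h), y1 ↦ (u)}


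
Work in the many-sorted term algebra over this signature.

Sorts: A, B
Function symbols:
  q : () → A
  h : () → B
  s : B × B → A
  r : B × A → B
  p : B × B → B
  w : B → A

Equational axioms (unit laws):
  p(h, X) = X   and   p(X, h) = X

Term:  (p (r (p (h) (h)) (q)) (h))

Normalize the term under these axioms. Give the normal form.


normal form = (r (h) (q))

1. (p (r (p (h) (h)) (q)) (h))  →  (r (p (h) (h)) (q))
2. (r (p (h) (h)) (q))  →  (r (h) (q))


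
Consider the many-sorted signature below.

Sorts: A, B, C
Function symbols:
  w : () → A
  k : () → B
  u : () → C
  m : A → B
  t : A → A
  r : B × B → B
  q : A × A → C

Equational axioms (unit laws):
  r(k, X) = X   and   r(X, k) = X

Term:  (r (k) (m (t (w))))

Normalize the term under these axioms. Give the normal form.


normal form = (m (t (w)))

1. (r (k) (m (t (w))))  →  (m (t (w)))


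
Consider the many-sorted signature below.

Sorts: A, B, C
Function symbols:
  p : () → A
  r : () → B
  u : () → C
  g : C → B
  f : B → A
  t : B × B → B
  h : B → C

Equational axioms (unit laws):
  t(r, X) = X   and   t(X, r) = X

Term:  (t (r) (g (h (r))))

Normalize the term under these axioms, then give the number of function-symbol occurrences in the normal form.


size = 3

1. (t (r) (g (h (r))))  →  (g (h (r)))
normal form: (g (h (r)))


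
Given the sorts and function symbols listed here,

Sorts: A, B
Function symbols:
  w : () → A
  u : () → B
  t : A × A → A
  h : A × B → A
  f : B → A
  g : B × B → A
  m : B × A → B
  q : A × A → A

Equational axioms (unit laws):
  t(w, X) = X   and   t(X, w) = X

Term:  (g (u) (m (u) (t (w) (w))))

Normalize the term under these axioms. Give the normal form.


1. (g (u) (m (u) (t (w) (w))))  →  (g (u) (m (u) (w)))

normal form = (g (u) (m (u) (w)))


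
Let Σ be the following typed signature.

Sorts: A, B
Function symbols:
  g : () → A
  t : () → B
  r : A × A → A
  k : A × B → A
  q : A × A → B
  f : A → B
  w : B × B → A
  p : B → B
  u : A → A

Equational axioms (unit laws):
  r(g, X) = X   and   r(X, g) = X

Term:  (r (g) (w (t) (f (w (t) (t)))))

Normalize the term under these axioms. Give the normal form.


normal form = (w (t) (f (w (t) (t))))

1. (r (g) (w (t) (f (w (t) (t)))))  →  (w (t) (f (w (t) (t))))


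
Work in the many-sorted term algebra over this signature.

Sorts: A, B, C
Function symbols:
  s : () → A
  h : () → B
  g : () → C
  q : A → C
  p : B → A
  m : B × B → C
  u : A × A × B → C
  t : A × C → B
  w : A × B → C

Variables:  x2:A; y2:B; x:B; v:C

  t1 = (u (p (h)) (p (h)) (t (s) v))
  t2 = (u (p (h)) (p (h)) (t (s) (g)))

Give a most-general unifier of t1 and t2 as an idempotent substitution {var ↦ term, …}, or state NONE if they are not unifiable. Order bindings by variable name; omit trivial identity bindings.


{v ↦ (g)}


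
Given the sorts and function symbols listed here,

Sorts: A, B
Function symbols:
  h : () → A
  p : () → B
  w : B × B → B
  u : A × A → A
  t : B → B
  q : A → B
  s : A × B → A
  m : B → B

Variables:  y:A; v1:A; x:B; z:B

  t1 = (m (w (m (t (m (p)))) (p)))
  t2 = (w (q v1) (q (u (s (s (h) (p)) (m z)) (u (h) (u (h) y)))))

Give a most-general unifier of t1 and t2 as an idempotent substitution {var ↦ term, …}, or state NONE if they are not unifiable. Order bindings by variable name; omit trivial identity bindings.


head clash or occurs-check failure — not unifiable

NONE (not unifiable)
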